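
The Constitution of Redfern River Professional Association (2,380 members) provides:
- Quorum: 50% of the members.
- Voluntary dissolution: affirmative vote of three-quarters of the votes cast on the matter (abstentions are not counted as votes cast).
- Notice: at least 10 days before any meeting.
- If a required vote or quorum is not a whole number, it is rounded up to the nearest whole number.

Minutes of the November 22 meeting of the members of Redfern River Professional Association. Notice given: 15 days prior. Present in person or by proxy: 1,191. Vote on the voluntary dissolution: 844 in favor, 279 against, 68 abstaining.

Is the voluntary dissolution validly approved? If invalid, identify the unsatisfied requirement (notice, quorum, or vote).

Valid — all requirements satisfied.

Notice: 15 days given; 10 required. Satisfied.
Quorum: 50% of 2,380 = 1,190; 1,191 present. Satisfied.
Vote: requires three-fourths of the votes cast (1,191 − 68 abstaining = 1,123); 3/4 of 1123 = 842.25, rounded up to 843, so 843 needed; 844 in favor. Satisfied.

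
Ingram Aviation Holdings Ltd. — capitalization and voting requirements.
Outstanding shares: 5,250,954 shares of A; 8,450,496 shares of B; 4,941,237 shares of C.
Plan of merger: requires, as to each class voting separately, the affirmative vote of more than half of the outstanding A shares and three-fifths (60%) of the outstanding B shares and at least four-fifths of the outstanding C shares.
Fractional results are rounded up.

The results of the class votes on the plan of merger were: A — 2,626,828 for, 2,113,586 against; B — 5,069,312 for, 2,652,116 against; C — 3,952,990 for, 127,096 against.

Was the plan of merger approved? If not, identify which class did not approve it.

A: a majority of 5250954 is 2625478; 2,625,478 required, 2,626,828 in favor — approved.
B: 3/5 of 8450496 = 5070297.60, rounded up to 5070298; 5,070,298 required, 5,069,312 in favor — not approved.
C: 4/5 of 4941237 = 3952989.60, rounded up to 3952990; 3,952,990 required, 3,952,990 in favor — approved.

Not approved — the B shares did not give the required vote.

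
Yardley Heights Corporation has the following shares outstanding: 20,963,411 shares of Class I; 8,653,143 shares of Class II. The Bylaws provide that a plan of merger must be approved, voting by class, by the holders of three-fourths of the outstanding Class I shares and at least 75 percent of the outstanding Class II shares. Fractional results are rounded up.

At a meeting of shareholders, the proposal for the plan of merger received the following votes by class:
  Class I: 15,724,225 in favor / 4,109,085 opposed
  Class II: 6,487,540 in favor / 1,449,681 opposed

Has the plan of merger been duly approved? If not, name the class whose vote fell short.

Not approved — the Class II shares did not give the required vote.

Class I: 3/4 of 20963411 = 15722558.25, rounded up to 15722559; 15,722,559 required, 15,724,225 in favor — approved.
Class II: 3/4 of 8653143 = 6489857.25, rounded up to 6489858; 6,489,858 required, 6,487,540 in favor — not approved.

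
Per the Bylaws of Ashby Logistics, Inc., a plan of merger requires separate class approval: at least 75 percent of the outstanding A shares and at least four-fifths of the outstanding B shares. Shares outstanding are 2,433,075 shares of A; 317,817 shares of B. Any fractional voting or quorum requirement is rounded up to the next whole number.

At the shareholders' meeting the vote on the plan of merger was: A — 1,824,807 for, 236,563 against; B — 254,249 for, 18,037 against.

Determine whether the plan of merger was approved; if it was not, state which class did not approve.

A: 3/4 of 2433075 = 1824806.25, rounded up to 1824807; 1,824,807 required, 1,824,807 in favor — approved.
B: 4/5 of 317817 = 254253.60, rounded up to 254254; 254,254 required, 254,249 in favor — not approved.

Not approved — the B shares did not give the required vote.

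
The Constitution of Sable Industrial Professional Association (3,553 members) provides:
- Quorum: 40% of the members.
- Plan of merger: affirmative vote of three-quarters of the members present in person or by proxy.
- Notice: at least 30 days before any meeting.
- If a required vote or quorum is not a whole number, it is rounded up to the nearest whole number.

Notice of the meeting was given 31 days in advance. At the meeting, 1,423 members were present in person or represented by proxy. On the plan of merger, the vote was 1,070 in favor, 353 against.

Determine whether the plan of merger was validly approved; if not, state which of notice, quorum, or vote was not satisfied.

Valid — all requirements satisfied.

Notice: 31 days given; 30 required. Satisfied.
Quorum: 40% of 3,553 = 1,421.20, rounded up to 1,422; 1,423 present. Satisfied.
Vote: requires three-fourths of those present (1,423); 3/4 of 1423 = 1067.25, rounded up to 1068, so 1,068 needed; 1,070 in favor. Satisfied.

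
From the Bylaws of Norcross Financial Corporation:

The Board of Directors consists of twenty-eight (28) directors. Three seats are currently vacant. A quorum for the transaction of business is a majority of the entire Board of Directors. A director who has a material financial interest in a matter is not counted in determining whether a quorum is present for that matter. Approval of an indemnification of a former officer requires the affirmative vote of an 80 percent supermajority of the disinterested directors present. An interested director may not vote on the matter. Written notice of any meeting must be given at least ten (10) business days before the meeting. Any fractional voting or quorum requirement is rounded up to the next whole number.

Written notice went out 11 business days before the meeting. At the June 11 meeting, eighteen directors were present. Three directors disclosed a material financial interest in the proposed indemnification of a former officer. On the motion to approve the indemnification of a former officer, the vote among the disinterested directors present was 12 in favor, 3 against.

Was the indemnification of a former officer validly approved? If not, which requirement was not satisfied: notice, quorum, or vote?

Notice: 11 business days given; 10 required (11 ≥ 10). Satisfied.
Quorum: 18 present, but the 3 interested directors do not count, leaving 15. Quorum is 15. Satisfied.
Vote: the indemnification of a former officer requires four-fifths of the disinterested directors present (18 − 3 = 15). 4/5 of 15 = 12, so 12 affirmative votes are needed; 12 voted in favor. Satisfied.

Valid — all requirements satisfied.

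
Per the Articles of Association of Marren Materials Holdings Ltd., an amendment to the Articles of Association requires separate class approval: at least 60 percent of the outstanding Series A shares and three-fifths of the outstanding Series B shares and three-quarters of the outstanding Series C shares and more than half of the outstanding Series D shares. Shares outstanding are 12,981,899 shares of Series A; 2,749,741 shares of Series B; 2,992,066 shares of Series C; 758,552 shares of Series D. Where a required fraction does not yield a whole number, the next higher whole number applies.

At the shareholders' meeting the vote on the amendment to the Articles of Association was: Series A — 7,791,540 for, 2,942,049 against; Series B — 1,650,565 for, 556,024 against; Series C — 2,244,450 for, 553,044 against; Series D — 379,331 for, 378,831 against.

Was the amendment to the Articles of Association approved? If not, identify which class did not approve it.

Series A: 3/5 of 12981899 = 7789139.40, rounded up to 7789140; 7,789,140 required, 7,791,540 in favor — approved.
Series B: 3/5 of 2749741 = 1649844.60, rounded up to 1649845; 1,649,845 required, 1,650,565 in favor — approved.
Series C: 3/4 of 2992066 = 2244049.50, rounded up to 2244050; 2,244,050 required, 2,244,450 in favor — approved.
Series D: a majority of 758552 is 379277; 379,277 required, 379,331 in favor — approved.

Approved — every class gave the required vote.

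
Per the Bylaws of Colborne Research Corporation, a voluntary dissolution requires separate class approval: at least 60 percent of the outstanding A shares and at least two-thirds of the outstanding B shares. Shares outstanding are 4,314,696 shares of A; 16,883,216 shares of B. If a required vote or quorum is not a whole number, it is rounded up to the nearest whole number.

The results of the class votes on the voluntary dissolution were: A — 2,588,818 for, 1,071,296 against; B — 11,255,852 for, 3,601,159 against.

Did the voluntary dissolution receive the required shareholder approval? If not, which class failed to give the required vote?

A: 3/5 of 4314696 = 2588817.60, rounded up to 2588818; 2,588,818 required, 2,588,818 in favor — approved.
B: 2/3 of 16883216 = 11255477.33, rounded up to 11255478; 11,255,478 required, 11,255,852 in favor — approved.

Approved — every class gave the required vote.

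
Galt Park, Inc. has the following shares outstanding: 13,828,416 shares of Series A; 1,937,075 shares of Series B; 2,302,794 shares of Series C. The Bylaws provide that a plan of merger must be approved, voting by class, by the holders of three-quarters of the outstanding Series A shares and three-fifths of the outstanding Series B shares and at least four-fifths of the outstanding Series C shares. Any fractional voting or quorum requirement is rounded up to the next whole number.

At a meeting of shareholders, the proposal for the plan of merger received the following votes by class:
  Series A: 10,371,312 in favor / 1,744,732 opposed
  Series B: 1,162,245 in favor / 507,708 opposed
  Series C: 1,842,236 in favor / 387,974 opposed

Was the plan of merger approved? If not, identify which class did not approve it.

Series A: 3/4 of 13828416 = 10371312; 10,371,312 required, 10,371,312 in favor — approved.
Series B: 3/5 of 1937075 = 1162245; 1,162,245 required, 1,162,245 in favor — approved.
Series C: 4/5 of 2302794 = 1842235.20, rounded up to 1842236; 1,842,236 required, 1,842,236 in favor — approved.

Approved — every class gave the required vote.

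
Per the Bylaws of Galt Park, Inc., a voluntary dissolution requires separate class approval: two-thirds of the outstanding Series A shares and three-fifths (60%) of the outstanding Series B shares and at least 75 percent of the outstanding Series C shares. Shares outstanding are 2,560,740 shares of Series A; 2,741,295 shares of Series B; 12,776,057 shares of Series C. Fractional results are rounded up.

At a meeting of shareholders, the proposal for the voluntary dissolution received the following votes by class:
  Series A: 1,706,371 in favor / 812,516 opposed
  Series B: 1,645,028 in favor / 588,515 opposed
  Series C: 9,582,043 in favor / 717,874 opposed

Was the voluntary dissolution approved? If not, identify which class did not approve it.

Not approved — the Series A shares did not give the required vote.

Series A: 2/3 of 2560740 = 1707160; 1,707,160 required, 1,706,371 in favor — not approved.
Series B: 3/5 of 2741295 = 1644777; 1,644,777 required, 1,645,028 in favor — approved.
Series C: 3/4 of 12776057 = 9582042.75, rounded up to 9582043; 9,582,043 required, 9,582,043 in favor — approved.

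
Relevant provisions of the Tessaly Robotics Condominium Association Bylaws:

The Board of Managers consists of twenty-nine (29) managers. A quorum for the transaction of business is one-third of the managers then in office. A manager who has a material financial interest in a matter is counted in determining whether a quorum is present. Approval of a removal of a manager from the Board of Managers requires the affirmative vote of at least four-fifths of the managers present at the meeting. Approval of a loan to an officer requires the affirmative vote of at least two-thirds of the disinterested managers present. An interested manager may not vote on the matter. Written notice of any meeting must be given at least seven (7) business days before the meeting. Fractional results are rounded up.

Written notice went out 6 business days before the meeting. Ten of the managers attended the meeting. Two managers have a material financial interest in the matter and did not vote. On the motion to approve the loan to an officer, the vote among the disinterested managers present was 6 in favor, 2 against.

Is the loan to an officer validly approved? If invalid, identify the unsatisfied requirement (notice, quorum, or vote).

Notice: 6 business days given; 7 required (6 < 7). Not satisfied.
Quorum: 10 present (interested managers count toward quorum); quorum is 10. Satisfied.
Vote: the loan to an officer requires two-thirds of the disinterested managers present (10 − 2 = 8). 2/3 of 8 = 5.33, rounded up to 6, so 6 affirmative votes are needed; 6 voted in favor. Satisfied.

Invalid — notice requirement not satisfied.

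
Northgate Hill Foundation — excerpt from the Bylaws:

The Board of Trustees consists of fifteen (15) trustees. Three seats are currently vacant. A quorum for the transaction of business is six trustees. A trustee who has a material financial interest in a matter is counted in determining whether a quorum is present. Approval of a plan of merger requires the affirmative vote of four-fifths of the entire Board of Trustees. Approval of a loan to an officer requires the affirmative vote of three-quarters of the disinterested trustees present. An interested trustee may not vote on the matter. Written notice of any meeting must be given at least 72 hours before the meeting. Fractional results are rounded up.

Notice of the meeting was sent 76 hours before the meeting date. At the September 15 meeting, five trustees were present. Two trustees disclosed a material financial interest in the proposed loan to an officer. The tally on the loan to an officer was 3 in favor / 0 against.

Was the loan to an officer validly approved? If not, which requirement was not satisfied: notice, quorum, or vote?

Invalid — quorum requirement not satisfied.

Notice: 76 hours given; 72 required (76 ≥ 72). Satisfied.
Quorum: 5 present (interested trustees count toward quorum); quorum is 6. Not satisfied.
Vote: the loan to an officer requires three-fourths of the disinterested trustees present (5 − 2 = 3). 3/4 of 3 = 2.25, rounded up to 3, so 3 affirmative votes are needed; 3 voted in favor. Satisfied. (Moot — without a quorum no business can be validly transacted.)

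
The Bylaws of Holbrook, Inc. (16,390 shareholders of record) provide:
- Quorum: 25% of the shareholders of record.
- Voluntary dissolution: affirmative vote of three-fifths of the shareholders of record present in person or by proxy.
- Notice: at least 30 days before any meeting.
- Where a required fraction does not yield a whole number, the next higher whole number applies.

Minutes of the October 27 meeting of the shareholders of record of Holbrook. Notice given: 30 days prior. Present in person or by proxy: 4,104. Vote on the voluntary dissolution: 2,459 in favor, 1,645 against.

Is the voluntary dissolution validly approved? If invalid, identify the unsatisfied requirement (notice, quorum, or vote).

Invalid — vote requirement not satisfied.

Notice: 30 days given; 30 required. Satisfied.
Quorum: 25% of 16,390 = 4,097.50, rounded up to 4,098; 4,104 present. Satisfied.
Vote: requires three-fifths of those present (4,104); 3/5 of 4104 = 2462.40, rounded up to 2463, so 2,463 needed; 2,459 in favor. Not satisfied.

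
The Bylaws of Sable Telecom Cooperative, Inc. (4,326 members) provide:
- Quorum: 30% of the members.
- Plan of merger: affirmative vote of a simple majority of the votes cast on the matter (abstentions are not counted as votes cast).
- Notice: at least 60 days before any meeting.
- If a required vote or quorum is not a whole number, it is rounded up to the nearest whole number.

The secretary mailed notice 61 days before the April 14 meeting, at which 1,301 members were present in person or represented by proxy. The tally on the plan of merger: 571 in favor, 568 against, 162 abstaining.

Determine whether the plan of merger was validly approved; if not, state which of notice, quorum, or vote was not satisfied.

Notice: 61 days given; 60 required. Satisfied.
Quorum: 30% of 4,326 = 1,297.80, rounded up to 1,298; 1,301 present. Satisfied.
Vote: requires a majority of the votes cast (1,301 − 162 abstaining = 1,139); a majority of 1139 is 570, so 570 needed; 571 in favor. Satisfied.

Valid — all requirements satisfied.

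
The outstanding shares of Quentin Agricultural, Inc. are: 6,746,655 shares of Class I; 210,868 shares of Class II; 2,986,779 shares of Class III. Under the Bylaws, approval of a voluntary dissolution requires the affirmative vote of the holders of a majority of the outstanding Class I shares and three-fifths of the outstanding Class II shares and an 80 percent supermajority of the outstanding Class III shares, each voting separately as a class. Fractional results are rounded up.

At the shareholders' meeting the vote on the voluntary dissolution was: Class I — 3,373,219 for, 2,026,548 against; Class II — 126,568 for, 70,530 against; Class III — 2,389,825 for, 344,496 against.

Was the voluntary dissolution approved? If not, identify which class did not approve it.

Class I: a majority of 6746655 is 3373328; 3,373,328 required, 3,373,219 in favor — not approved.
Class II: 3/5 of 210868 = 126520.80, rounded up to 126521; 126,521 required, 126,568 in favor — approved.
Class III: 4/5 of 2986779 = 2389423.20, rounded up to 2389424; 2,389,424 required, 2,389,825 in favor — approved.

Not approved — the Class I shares did not give the required vote.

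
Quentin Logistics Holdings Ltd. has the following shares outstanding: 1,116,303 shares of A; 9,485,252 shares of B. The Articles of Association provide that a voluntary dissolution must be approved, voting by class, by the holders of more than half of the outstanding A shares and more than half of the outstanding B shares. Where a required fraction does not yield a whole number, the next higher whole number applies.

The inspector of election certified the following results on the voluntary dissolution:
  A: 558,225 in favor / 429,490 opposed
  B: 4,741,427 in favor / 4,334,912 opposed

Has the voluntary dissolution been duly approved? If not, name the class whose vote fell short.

A: a majority of 1116303 is 558152; 558,152 required, 558,225 in favor — approved.
B: a majority of 9485252 is 4742627; 4,742,627 required, 4,741,427 in favor — not approved.

Not approved — the B shares did not give the required vote.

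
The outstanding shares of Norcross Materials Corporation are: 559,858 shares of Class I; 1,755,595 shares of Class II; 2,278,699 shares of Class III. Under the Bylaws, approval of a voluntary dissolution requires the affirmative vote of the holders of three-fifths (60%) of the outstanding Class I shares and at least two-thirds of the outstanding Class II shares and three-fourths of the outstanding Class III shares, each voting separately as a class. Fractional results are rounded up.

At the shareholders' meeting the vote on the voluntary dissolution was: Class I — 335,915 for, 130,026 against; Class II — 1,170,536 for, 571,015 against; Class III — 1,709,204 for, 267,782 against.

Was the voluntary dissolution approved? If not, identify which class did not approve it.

Class I: 3/5 of 559858 = 335914.80, rounded up to 335915; 335,915 required, 335,915 in favor — approved.
Class II: 2/3 of 1755595 = 1170396.67, rounded up to 1170397; 1,170,397 required, 1,170,536 in favor — approved.
Class III: 3/4 of 2278699 = 1709024.25, rounded up to 1709025; 1,709,025 required, 1,709,204 in favor — approved.

Approved — every class gave the required vote.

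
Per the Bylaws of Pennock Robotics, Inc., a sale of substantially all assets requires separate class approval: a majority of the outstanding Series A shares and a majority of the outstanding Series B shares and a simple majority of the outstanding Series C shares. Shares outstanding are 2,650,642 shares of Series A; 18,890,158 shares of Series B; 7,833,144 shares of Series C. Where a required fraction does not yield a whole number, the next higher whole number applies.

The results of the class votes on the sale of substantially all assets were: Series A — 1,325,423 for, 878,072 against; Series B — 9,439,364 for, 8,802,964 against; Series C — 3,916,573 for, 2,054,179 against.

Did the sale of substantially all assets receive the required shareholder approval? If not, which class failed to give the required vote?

Series A: a majority of 2650642 is 1325322; 1,325,322 required, 1,325,423 in favor — approved.
Series B: a majority of 18890158 is 9445080; 9,445,080 required, 9,439,364 in favor — not approved.
Series C: a majority of 7833144 is 3916573; 3,916,573 required, 3,916,573 in favor — approved.

Not approved — the Series B shares did not give the required vote.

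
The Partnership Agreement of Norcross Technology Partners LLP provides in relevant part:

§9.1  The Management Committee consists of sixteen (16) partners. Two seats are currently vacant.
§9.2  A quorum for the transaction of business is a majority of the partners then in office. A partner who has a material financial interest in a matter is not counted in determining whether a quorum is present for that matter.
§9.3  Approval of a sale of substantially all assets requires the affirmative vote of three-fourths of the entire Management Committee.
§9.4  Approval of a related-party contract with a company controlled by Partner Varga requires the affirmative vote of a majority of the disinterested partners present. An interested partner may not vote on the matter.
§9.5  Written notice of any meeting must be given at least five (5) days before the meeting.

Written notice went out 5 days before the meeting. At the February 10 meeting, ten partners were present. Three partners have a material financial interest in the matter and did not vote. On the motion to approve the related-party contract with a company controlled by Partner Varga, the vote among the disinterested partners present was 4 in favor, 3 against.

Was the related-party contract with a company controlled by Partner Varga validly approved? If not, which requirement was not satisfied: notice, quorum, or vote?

Notice: 5 days given; 5 required (5 ≥ 5). Satisfied.
Quorum: 10 present, but the 3 interested partners do not count, leaving 7. Quorum is 8. Not satisfied.
Vote: the related-party contract with a company controlled by Partner Varga requires a majority of the disinterested partners present (10 − 3 = 7). A majority of 7 is 4, so 4 affirmative votes are needed; 4 voted in favor. Satisfied. (Moot — without a quorum no business can be validly transacted.)

Invalid — quorum requirement not satisfied.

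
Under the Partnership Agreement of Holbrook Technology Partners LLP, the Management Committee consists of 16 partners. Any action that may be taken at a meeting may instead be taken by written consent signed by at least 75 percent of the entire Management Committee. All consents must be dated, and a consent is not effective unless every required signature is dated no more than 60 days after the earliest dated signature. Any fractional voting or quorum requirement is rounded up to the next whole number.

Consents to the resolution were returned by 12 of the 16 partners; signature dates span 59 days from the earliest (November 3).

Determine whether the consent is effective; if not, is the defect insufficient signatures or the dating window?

Signatures required: at least 75 percent of 16 — 3/4 of 16 = 12, so 12 needed; 12 signed. Sufficient.
Dating window: the latest signature is 59 days after the earliest; the limit is 60 days. Within the window.

Effective — both the signature and dating-window requirements are satisfied.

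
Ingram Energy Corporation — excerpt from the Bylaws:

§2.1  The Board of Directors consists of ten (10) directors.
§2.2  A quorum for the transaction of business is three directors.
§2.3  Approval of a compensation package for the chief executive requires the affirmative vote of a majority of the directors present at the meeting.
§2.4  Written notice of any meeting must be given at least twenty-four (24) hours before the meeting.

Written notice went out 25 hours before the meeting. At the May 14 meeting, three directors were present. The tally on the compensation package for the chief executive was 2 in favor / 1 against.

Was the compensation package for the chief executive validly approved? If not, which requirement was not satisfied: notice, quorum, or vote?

Notice: 25 hours given; 24 required (25 ≥ 24). Satisfied.
Quorum: 3 present; quorum is 3. Satisfied.
Vote: the compensation package for the chief executive requires a majority of the directors present (3). A majority of 3 is 2, so 2 affirmative votes are needed; 2 voted in favor. Satisfied.

Valid — all requirements satisfied.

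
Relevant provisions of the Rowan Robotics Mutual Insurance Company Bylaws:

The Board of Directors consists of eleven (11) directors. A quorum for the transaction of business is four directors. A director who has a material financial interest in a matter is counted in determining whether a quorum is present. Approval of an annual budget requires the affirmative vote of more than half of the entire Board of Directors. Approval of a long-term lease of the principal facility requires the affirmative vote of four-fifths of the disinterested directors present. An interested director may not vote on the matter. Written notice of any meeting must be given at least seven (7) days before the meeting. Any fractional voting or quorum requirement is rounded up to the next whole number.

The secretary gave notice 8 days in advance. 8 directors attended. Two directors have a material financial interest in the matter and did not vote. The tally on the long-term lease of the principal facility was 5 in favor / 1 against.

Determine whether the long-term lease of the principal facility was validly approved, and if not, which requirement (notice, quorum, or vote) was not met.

Notice: 8 days given; 7 required (8 ≥ 7). Satisfied.
Quorum: 8 present (interested directors count toward quorum); quorum is 4. Satisfied.
Vote: the long-term lease of the principal facility requires four-fifths of the disinterested directors present (8 − 2 = 6). 4/5 of 6 = 4.80, rounded up to 5, so 5 affirmative votes are needed; 5 voted in favor. Satisfied.

Valid — all requirements satisfied.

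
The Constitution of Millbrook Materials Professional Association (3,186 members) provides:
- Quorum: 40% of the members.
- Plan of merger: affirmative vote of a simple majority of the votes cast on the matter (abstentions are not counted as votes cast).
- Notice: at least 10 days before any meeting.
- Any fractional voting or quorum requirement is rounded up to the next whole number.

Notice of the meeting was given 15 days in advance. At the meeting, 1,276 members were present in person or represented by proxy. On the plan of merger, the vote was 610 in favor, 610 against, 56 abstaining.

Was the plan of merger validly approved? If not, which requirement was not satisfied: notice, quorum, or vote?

Invalid — vote requirement not satisfied.

Notice: 15 days given; 10 required. Satisfied.
Quorum: 40% of 3,186 = 1,274.40, rounded up to 1,275; 1,276 present. Satisfied.
Vote: requires a majority of the votes cast (1,276 − 56 abstaining = 1,220); a majority of 1220 is 611, so 611 needed; 610 in favor. Not satisfied.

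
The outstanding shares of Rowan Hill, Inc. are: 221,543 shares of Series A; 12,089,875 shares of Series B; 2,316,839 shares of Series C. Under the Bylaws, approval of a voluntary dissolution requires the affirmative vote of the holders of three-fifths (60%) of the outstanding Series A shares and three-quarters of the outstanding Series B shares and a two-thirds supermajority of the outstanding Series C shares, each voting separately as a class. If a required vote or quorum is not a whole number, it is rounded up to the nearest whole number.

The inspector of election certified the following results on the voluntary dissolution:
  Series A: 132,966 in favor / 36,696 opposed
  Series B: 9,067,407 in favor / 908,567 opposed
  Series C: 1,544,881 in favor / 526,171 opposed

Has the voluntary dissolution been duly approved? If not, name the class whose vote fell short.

Approved — every class gave the required vote.

Series A: 3/5 of 221543 = 132925.80, rounded up to 132926; 132,926 required, 132,966 in favor — approved.
Series B: 3/4 of 12089875 = 9067406.25, rounded up to 9067407; 9,067,407 required, 9,067,407 in favor — approved.
Series C: 2/3 of 2316839 = 1544559.33, rounded up to 1544560; 1,544,560 required, 1,544,881 in favor — approved.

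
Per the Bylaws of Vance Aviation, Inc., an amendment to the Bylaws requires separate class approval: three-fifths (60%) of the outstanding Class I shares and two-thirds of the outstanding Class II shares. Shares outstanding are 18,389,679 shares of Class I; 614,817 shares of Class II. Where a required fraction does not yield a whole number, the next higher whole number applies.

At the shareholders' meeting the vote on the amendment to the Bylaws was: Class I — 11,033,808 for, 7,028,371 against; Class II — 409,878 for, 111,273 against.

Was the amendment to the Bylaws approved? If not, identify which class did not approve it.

Approved — every class gave the required vote.

Class I: 3/5 of 18389679 = 11033807.40, rounded up to 11033808; 11,033,808 required, 11,033,808 in favor — approved.
Class II: 2/3 of 614817 = 409878; 409,878 required, 409,878 in favor — approved.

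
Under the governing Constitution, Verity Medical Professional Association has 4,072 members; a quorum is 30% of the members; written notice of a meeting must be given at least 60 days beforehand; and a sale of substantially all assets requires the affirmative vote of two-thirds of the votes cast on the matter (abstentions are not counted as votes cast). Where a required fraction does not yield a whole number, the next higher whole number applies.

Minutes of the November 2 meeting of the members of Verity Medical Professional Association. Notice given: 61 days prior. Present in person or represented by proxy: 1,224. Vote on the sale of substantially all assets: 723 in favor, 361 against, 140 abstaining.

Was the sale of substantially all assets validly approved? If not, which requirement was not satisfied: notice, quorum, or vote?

Notice: 61 days given; 60 required. Satisfied.
Quorum: 30% of 4,072 = 1,221.60, rounded up to 1,222; 1,224 present. Satisfied.
Vote: requires two-thirds of the votes cast (1,224 − 140 abstaining = 1,084); 2/3 of 1084 = 722.67, rounded up to 723, so 723 needed; 723 in favor. Satisfied.

Valid — all requirements satisfied.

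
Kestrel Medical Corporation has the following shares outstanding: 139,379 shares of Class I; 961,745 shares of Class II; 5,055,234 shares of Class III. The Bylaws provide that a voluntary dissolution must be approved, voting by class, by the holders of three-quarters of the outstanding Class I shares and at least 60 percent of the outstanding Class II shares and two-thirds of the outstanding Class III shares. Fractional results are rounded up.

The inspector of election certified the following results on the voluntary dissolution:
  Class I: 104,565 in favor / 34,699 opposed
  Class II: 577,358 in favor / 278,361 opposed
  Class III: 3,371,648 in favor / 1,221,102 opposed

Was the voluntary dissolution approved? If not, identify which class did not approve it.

Approved — every class gave the required vote.

Class I: 3/4 of 139379 = 104534.25, rounded up to 104535; 104,535 required, 104,565 in favor — approved.
Class II: 3/5 of 961745 = 577047; 577,047 required, 577,358 in favor — approved.
Class III: 2/3 of 5055234 = 3370156; 3,370,156 required, 3,371,648 in favor — approved.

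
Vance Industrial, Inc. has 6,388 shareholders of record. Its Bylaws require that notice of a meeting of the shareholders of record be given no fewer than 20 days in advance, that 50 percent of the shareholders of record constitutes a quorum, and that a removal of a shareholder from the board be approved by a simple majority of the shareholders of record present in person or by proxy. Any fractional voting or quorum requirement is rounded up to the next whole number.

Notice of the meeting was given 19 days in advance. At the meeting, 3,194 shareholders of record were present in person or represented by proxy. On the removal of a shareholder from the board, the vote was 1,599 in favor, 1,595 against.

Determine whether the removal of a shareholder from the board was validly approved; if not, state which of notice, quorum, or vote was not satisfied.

Invalid — notice requirement not satisfied.

Notice: 19 days given; 20 required. Not satisfied.
Quorum: 50% of 6,388 = 3,194; 3,194 present. Satisfied.
Vote: requires a majority of those present (3,194); a majority of 3194 is 1598, so 1,598 needed; 1,599 in favor. Satisfied.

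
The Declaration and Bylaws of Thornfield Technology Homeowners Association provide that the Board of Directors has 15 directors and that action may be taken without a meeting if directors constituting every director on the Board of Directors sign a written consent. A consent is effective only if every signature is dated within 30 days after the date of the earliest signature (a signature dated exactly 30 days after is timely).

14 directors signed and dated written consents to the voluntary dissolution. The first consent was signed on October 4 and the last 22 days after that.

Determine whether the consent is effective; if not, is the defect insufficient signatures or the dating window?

Signatures required: all of 15 — unanimous means all 15, so 15 needed; 14 signed. Insufficient.
Dating window: the latest signature is 22 days after the earliest; the limit is 30 days. Within the window.

Not effective — insufficient signatures.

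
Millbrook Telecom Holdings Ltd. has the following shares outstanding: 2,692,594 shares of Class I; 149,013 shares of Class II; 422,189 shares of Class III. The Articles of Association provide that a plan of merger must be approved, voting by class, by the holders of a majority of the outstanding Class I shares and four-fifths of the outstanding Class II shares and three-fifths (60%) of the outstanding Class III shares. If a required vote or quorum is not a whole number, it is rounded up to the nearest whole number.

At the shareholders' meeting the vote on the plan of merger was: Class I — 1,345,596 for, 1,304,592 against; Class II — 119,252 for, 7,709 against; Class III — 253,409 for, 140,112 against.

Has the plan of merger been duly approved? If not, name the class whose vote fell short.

Not approved — the Class I shares did not give the required vote.

Class I: a majority of 2692594 is 1346298; 1,346,298 required, 1,345,596 in favor — not approved.
Class II: 4/5 of 149013 = 119210.40, rounded up to 119211; 119,211 required, 119,252 in favor — approved.
Class III: 3/5 of 422189 = 253313.40, rounded up to 253314; 253,314 required, 253,409 in favor — approved.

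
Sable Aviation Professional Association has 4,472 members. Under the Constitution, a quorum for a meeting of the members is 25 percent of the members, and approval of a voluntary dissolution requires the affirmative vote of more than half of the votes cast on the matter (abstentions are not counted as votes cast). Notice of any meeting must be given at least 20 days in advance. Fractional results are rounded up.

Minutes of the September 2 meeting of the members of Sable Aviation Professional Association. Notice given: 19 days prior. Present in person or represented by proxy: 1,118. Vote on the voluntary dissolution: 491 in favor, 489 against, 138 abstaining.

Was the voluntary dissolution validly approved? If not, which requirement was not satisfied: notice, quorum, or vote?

Invalid — notice requirement not satisfied.

Notice: 19 days given; 20 required. Not satisfied.
Quorum: 25% of 4,472 = 1,118; 1,118 present. Satisfied.
Vote: requires a majority of the votes cast (1,118 − 138 abstaining = 980); a majority of 980 is 491, so 491 needed; 491 in favor. Satisfied.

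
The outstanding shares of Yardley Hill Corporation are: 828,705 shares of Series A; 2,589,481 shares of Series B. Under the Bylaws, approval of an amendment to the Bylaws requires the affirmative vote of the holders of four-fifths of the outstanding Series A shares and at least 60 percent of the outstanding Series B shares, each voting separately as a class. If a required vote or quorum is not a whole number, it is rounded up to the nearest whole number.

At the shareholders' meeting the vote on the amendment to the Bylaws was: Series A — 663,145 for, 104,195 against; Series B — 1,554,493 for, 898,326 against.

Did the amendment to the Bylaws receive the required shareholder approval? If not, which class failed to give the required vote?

Series A: 4/5 of 828705 = 662964; 662,964 required, 663,145 in favor — approved.
Series B: 3/5 of 2589481 = 1553688.60, rounded up to 1553689; 1,553,689 required, 1,554,493 in favor — approved.

Approved — every class gave the required vote.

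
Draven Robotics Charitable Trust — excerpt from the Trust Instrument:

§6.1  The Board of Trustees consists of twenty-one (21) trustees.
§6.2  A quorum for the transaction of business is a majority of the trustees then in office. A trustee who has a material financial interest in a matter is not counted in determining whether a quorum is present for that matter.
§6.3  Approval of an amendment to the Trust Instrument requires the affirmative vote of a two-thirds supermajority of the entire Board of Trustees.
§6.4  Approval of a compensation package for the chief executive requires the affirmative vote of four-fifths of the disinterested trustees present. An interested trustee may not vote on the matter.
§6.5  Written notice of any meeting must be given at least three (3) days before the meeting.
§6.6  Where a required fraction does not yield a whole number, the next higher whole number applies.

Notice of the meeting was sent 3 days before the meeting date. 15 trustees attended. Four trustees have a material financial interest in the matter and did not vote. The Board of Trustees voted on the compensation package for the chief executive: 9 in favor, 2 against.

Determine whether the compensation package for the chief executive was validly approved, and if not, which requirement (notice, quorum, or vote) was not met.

Valid — all requirements satisfied.

Notice: 3 days given; 3 required (3 ≥ 3). Satisfied.
Quorum: 15 present, but the 4 interested trustees do not count, leaving 11. Quorum is 11. Satisfied.
Vote: the compensation package for the chief executive requires four-fifths of the disinterested trustees present (15 − 4 = 11). 4/5 of 11 = 8.80, rounded up to 9, so 9 affirmative votes are needed; 9 voted in favor. Satisfied.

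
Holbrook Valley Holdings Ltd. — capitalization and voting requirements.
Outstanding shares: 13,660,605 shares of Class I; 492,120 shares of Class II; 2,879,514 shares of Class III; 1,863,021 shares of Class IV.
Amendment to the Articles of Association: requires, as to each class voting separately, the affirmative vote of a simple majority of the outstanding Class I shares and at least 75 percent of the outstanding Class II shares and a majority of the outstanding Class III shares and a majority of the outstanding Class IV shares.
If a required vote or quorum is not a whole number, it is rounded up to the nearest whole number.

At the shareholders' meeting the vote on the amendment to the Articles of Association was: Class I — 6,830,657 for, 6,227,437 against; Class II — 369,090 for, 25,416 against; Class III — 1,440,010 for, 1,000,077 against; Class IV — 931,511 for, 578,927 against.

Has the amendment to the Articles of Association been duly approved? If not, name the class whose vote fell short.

Approved — every class gave the required vote.

Class I: a majority of 13660605 is 6830303; 6,830,303 required, 6,830,657 in favor — approved.
Class II: 3/4 of 492120 = 369090; 369,090 required, 369,090 in favor — approved.
Class III: a majority of 2879514 is 1439758; 1,439,758 required, 1,440,010 in favor — approved.
Class IV: a majority of 1863021 is 931511; 931,511 required, 931,511 in favor — approved.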